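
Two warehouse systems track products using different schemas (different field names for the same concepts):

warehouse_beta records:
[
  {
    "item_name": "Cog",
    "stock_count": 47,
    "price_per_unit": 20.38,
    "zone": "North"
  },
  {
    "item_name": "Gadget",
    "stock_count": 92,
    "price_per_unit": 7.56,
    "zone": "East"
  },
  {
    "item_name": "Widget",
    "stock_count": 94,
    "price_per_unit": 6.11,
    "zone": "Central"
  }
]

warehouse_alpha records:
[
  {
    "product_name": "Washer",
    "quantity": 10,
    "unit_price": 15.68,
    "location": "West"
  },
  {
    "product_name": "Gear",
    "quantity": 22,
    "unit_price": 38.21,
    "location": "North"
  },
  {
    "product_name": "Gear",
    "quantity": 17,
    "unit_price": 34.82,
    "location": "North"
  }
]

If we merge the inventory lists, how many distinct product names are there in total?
5

Schema mapping: "item_name" (warehouse_beta) = "product_name" (warehouse_alpha) = product name

Products in warehouse_beta: ['Cog', 'Gadget', 'Widget']
Products in warehouse_alpha: ['Gear', 'Washer']

Union (unique products): ['Cog', 'Gadget', 'Gear', 'Washer', 'Widget']
Count: 5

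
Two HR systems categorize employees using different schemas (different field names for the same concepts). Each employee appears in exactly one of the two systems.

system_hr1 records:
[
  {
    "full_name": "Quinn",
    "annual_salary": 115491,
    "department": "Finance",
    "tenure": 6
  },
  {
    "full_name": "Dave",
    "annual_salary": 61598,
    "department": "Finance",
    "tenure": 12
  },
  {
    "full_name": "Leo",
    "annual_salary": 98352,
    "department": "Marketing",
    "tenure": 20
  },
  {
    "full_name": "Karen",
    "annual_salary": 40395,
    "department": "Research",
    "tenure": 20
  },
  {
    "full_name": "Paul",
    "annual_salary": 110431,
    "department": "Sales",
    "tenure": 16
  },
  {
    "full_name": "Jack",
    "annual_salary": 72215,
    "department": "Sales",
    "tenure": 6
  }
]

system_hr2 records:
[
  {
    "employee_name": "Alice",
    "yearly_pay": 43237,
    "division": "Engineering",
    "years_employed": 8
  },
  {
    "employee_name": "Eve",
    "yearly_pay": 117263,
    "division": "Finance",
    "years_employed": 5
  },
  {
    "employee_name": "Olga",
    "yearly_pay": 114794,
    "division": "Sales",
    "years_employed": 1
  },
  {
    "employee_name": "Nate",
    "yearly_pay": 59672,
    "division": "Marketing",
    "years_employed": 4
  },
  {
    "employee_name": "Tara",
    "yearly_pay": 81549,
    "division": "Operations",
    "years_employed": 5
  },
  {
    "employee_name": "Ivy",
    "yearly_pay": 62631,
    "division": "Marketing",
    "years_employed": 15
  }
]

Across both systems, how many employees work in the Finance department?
3

Schema mapping: "department" (system_hr1) = "division" (system_hr2) = department

Finance employees in system_hr1: 2
Finance employees in system_hr2: 1

Total in Finance: 2 + 1 = 3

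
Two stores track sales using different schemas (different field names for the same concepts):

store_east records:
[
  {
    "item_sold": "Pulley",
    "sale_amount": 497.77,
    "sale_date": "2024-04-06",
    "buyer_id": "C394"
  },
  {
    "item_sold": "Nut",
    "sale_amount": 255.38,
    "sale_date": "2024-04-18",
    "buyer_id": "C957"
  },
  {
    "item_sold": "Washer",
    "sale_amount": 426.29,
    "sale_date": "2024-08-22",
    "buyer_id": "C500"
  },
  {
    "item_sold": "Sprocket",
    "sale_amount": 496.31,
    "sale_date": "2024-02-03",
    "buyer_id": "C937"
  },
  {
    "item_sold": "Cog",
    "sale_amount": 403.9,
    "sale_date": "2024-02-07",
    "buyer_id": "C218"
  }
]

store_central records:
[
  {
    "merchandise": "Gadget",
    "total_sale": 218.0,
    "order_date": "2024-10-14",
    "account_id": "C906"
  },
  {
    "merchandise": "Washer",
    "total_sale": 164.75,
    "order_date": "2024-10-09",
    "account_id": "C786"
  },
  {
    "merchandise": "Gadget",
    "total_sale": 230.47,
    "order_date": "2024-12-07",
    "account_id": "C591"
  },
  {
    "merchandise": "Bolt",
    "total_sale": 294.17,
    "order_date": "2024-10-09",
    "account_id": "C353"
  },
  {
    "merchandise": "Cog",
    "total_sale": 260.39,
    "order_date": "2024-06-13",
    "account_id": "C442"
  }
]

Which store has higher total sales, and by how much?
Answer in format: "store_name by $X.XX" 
store_east by $911.87

Schema mapping: "sale_amount" (store_east) = "total_sale" (store_central) = sale amount

Total for store_east: 2079.65
Total for store_central: 1167.78

Difference: |2079.65 - 1167.78| = 911.87
store_east has higher sales by $911.87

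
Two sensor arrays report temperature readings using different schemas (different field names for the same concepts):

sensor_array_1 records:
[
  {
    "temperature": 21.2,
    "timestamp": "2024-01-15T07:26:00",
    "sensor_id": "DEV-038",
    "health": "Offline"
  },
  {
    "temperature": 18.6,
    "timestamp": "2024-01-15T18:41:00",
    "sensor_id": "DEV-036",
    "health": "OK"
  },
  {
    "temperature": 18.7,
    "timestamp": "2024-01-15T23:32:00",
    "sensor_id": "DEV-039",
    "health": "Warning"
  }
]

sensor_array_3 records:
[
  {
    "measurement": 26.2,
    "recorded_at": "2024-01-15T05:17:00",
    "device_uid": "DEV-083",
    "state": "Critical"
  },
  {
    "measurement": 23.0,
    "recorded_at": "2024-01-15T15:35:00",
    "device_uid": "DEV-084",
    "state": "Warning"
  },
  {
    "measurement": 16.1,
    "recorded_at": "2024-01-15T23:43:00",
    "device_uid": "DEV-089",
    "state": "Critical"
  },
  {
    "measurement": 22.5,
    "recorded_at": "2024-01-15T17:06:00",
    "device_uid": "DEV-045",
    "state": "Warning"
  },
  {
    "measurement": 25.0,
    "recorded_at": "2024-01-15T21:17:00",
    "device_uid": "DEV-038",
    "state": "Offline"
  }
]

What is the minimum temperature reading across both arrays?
16.1

Schema mapping: "temperature" (sensor_array_1) = "measurement" (sensor_array_3) = temperature reading

Minimum in sensor_array_1: 18.6
Minimum in sensor_array_3: 16.1

Overall minimum: min(18.6, 16.1) = 16.1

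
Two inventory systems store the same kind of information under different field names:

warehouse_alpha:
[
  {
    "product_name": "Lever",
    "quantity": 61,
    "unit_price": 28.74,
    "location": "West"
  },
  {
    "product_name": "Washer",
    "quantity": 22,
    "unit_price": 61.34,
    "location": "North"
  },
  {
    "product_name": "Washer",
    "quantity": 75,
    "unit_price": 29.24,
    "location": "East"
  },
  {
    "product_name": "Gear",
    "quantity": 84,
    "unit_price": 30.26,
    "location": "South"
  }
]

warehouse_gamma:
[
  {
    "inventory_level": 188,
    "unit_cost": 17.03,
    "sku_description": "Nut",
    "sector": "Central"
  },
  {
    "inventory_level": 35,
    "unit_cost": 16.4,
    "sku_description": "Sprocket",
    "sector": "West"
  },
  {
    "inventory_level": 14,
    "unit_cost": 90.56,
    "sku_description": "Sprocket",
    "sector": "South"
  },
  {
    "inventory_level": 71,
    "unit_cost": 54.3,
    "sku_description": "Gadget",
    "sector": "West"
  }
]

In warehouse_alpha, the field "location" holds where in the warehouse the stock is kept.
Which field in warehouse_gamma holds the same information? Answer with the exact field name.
sector

In warehouse_alpha, "location" holds where in the warehouse the stock is kept.
The fields in warehouse_gamma are: "inventory_level", "unit_cost", "sku_description", "sector".
"sector" is the match: the name refers to the same concept and its values are area labels (e.g. 'Central', 'South').
The other fields ("inventory_level", "unit_cost", "sku_description") hold different kinds of data.

So "location" in warehouse_alpha corresponds to "sector" in warehouse_gamma.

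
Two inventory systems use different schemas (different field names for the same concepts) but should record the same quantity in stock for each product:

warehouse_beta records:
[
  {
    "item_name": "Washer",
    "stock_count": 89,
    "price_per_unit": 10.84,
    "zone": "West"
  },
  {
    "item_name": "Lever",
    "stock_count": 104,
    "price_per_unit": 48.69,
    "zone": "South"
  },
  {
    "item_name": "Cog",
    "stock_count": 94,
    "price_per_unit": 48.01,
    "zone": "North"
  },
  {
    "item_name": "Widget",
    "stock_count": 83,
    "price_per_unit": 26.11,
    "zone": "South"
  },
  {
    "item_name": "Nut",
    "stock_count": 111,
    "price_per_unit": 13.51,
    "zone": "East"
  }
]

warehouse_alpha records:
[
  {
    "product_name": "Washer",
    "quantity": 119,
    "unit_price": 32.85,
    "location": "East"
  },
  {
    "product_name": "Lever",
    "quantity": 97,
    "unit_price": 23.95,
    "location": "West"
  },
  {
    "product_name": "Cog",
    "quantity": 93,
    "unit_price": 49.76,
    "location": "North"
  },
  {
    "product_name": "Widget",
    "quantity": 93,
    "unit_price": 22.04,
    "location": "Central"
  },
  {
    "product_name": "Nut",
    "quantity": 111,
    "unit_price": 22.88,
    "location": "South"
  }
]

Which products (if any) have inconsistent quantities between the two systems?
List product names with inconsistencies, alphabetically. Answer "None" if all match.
Cog, Lever, Washer, Widget

Schema mappings:
- "item_name" (warehouse_beta) = "product_name" (warehouse_alpha) = product name
- "stock_count" (warehouse_beta) = "quantity" (warehouse_alpha) = quantity

Comparison:
  Washer: 89 vs 119 - MISMATCH
  Lever: 104 vs 97 - MISMATCH
  Cog: 94 vs 93 - MISMATCH
  Widget: 83 vs 93 - MISMATCH
  Nut: 111 vs 111 - MATCH

Products with inconsistencies: Cog, Lever, Washer, Widget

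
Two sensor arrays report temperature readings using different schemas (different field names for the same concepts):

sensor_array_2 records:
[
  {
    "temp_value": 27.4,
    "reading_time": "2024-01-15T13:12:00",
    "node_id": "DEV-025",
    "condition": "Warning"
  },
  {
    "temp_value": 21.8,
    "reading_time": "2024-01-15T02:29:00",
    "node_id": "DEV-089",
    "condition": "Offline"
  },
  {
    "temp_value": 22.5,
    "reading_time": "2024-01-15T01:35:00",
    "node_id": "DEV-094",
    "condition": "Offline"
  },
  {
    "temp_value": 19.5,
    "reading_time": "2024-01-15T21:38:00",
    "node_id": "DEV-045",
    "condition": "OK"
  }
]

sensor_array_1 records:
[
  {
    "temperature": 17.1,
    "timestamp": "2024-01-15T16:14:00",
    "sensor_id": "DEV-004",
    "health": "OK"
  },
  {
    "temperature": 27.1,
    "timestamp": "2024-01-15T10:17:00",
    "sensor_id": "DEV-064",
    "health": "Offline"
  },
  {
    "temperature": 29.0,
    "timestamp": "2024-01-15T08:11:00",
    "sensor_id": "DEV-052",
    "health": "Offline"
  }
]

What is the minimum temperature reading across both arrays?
17.1

Schema mapping: "temp_value" (sensor_array_2) = "temperature" (sensor_array_1) = temperature reading

Minimum in sensor_array_2: 19.5
Minimum in sensor_array_1: 17.1

Overall minimum: min(19.5, 17.1) = 17.1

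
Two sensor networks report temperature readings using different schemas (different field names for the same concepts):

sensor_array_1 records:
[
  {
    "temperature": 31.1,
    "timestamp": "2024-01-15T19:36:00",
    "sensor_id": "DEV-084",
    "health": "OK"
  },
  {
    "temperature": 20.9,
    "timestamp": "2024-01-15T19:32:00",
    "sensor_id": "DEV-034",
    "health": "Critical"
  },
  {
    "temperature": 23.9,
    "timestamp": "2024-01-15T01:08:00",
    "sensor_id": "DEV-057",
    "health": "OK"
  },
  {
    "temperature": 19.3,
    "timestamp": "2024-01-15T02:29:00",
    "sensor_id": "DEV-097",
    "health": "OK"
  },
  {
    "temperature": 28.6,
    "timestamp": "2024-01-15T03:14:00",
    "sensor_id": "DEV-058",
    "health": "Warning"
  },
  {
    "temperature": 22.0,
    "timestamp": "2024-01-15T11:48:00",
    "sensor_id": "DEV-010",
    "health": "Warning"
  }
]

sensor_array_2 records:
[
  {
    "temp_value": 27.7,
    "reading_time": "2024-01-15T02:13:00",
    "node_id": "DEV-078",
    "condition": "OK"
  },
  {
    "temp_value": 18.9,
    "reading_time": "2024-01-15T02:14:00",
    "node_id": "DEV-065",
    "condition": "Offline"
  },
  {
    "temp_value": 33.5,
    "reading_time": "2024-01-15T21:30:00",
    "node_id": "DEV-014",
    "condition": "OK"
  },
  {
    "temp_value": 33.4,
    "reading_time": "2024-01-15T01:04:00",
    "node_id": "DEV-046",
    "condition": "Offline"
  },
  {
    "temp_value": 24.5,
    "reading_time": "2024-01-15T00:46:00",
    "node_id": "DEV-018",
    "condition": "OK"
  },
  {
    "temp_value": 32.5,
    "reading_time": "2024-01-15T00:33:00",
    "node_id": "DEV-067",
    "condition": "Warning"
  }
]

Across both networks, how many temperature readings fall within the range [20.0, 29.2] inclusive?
6

Schema mapping: "temperature" (sensor_array_1) = "temp_value" (sensor_array_2) = temperature

Readings in [20.0, 29.2] from sensor_array_1: 4
Readings in [20.0, 29.2] from sensor_array_2: 2

Total count: 4 + 2 = 6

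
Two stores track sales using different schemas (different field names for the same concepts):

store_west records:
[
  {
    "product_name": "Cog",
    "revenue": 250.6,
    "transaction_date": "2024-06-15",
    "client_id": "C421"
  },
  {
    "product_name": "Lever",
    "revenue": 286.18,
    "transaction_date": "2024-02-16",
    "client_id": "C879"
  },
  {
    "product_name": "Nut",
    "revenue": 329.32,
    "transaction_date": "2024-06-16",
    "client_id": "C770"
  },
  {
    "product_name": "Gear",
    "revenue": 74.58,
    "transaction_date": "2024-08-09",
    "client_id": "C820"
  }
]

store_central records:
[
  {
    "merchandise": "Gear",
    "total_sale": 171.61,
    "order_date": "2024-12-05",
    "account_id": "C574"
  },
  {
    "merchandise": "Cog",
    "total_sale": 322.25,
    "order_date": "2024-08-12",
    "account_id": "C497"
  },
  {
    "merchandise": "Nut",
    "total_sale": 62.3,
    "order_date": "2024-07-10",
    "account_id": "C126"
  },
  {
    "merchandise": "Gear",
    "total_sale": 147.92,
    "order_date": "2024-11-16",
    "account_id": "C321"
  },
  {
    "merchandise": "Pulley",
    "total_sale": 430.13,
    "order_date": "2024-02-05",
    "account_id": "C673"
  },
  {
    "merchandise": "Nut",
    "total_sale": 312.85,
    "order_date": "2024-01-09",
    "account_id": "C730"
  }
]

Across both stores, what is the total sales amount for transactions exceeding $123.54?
2250.86

Schema mapping: "revenue" (store_west) = "total_sale" (store_central) = sale amount

Sum of sales > $123.54 in store_west: 866.1
Sum of sales > $123.54 in store_central: 1384.76

Total: 866.1 + 1384.76 = 2250.86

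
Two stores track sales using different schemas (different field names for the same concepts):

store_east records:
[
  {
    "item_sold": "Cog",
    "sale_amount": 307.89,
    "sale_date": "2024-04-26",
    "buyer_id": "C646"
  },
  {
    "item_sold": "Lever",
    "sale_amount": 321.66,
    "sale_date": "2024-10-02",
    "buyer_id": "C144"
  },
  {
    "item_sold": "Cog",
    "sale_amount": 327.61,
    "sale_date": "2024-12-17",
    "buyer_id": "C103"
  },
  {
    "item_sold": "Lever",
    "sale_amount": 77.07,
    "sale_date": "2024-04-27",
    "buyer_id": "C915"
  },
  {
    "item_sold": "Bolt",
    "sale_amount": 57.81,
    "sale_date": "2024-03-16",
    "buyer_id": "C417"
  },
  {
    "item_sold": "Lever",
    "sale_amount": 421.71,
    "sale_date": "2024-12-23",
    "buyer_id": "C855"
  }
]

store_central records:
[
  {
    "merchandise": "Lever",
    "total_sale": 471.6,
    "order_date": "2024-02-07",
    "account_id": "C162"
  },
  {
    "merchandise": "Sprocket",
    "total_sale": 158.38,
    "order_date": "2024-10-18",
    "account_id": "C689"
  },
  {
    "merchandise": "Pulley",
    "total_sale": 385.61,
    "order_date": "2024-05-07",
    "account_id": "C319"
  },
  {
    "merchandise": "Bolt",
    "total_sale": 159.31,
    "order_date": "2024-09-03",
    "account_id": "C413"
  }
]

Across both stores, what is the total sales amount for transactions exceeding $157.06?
2553.77

Schema mapping: "sale_amount" (store_east) = "total_sale" (store_central) = sale amount

Sum of sales > $157.06 in store_east: 1378.87
Sum of sales > $157.06 in store_central: 1174.9

Total: 1378.87 + 1174.9 = 2553.77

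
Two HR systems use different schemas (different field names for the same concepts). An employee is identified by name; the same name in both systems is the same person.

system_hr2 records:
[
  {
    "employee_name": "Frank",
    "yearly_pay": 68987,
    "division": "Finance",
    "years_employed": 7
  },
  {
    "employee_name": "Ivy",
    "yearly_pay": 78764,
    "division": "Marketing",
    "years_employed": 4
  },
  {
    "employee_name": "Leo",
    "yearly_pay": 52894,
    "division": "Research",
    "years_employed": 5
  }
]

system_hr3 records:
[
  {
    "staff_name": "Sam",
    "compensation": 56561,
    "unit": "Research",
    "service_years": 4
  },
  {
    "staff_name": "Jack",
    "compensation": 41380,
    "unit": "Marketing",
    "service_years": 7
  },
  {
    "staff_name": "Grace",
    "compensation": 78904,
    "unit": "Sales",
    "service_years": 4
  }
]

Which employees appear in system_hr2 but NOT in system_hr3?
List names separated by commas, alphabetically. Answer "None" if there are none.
Frank, Ivy, Leo

Schema mapping: "employee_name" (system_hr2) = "staff_name" (system_hr3) = employee name

Names in system_hr2: ['Frank', 'Ivy', 'Leo']
Names in system_hr3: ['Grace', 'Jack', 'Sam']

In system_hr2 but not system_hr3: ['Frank', 'Ivy', 'Leo']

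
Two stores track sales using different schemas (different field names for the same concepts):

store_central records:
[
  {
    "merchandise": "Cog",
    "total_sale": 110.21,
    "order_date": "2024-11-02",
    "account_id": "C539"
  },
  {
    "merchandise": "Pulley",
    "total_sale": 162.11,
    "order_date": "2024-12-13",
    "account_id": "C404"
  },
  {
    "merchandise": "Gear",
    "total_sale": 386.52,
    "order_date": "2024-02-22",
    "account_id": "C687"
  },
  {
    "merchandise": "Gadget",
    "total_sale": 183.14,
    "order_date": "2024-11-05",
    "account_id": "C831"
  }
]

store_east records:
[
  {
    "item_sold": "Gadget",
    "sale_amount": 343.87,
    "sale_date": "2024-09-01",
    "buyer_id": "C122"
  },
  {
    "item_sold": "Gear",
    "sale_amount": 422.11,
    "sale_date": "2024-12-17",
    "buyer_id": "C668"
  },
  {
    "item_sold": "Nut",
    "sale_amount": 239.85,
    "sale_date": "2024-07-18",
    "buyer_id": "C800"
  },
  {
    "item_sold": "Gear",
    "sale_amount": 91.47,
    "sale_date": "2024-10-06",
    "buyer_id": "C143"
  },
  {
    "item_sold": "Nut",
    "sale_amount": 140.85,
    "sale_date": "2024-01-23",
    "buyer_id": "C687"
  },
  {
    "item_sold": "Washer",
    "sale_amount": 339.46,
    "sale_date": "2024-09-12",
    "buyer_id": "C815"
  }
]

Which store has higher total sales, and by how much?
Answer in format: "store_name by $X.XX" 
store_east by $735.63

Schema mapping: "total_sale" (store_central) = "sale_amount" (store_east) = sale amount

Total for store_central: 841.98
Total for store_east: 1577.61

Difference: |841.98 - 1577.61| = 735.63
store_east has higher sales by $735.63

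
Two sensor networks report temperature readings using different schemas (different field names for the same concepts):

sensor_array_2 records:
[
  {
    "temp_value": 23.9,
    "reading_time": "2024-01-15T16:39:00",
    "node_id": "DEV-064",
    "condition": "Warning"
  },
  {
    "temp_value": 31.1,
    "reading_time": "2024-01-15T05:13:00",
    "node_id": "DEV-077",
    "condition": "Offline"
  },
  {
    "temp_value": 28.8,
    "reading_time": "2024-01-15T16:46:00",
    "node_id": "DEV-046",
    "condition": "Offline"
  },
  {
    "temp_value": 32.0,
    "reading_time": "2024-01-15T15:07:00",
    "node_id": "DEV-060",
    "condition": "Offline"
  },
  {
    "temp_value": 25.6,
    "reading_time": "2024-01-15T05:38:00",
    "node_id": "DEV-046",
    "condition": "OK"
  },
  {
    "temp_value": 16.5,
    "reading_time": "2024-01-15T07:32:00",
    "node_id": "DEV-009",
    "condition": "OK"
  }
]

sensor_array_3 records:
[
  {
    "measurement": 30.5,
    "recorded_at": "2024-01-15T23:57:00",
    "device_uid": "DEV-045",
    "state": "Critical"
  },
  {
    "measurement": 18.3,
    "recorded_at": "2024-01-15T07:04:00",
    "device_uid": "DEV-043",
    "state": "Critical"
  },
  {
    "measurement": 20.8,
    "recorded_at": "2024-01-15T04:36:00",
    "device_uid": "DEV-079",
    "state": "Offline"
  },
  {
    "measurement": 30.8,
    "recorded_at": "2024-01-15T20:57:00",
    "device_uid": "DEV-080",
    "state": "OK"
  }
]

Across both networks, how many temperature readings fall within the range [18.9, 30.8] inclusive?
6

Schema mapping: "temp_value" (sensor_array_2) = "measurement" (sensor_array_3) = temperature

Readings in [18.9, 30.8] from sensor_array_2: 3
Readings in [18.9, 30.8] from sensor_array_3: 3

Total count: 3 + 3 = 6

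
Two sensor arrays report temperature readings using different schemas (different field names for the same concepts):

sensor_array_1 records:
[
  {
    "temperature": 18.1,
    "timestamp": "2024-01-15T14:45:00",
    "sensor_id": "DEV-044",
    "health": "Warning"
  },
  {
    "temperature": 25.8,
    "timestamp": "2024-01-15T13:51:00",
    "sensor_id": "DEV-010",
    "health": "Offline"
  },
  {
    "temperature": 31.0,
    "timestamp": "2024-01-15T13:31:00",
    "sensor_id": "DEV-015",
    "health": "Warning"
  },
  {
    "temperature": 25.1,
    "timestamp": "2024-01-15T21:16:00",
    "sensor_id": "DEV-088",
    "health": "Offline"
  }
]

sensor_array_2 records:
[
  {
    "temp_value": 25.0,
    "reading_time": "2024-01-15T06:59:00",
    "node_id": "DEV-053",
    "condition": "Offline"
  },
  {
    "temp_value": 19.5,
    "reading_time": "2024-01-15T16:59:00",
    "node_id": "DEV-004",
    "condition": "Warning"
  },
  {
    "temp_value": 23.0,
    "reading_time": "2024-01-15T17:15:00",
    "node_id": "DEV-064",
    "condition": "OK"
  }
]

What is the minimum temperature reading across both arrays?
18.1

Schema mapping: "temperature" (sensor_array_1) = "temp_value" (sensor_array_2) = temperature reading

Minimum in sensor_array_1: 18.1
Minimum in sensor_array_2: 19.5

Overall minimum: min(18.1, 19.5) = 18.1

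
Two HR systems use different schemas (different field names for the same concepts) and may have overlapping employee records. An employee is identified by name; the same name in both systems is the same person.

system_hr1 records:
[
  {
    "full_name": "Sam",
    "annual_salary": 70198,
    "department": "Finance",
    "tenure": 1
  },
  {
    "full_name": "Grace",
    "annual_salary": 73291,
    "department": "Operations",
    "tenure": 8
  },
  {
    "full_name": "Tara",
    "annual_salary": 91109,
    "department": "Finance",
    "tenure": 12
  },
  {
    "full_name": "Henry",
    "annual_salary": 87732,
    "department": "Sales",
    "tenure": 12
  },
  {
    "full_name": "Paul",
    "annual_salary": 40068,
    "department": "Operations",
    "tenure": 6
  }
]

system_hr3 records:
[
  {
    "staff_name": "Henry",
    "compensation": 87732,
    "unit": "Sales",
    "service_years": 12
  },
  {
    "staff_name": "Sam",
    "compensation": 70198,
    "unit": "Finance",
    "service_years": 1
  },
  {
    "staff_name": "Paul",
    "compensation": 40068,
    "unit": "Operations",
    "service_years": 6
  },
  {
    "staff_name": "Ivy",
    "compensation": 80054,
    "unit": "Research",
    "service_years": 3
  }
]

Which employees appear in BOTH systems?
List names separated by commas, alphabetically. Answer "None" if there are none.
Henry, Paul, Sam

Schema mapping: "full_name" (system_hr1) = "staff_name" (system_hr3) = employee name

Names in system_hr1: ['Grace', 'Henry', 'Paul', 'Sam', 'Tara']
Names in system_hr3: ['Henry', 'Ivy', 'Paul', 'Sam']

Intersection: ['Henry', 'Paul', 'Sam']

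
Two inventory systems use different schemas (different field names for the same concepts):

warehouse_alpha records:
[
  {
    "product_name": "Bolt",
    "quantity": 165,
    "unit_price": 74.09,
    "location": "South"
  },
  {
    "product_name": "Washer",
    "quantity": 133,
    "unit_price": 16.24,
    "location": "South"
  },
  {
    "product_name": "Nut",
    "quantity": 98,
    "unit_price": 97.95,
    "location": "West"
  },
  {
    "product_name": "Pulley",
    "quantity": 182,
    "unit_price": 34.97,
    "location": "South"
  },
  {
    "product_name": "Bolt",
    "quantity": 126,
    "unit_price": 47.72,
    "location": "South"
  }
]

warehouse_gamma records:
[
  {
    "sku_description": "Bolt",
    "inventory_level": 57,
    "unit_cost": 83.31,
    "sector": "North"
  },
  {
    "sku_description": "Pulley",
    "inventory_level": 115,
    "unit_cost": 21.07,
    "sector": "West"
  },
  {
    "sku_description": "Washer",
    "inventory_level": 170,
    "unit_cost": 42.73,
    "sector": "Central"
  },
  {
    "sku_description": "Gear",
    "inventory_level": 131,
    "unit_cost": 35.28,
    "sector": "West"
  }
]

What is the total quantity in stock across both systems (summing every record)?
1177

To reconcile these schemas, identify the field holding the quantity in stock in each system:
1. In warehouse_alpha it is "quantity"
2. In warehouse_gamma it is "inventory_level"

From warehouse_alpha: 165 + 133 + 98 + 182 + 126 = 704
From warehouse_gamma: 57 + 115 + 170 + 131 = 473

Total: 704 + 473 = 1177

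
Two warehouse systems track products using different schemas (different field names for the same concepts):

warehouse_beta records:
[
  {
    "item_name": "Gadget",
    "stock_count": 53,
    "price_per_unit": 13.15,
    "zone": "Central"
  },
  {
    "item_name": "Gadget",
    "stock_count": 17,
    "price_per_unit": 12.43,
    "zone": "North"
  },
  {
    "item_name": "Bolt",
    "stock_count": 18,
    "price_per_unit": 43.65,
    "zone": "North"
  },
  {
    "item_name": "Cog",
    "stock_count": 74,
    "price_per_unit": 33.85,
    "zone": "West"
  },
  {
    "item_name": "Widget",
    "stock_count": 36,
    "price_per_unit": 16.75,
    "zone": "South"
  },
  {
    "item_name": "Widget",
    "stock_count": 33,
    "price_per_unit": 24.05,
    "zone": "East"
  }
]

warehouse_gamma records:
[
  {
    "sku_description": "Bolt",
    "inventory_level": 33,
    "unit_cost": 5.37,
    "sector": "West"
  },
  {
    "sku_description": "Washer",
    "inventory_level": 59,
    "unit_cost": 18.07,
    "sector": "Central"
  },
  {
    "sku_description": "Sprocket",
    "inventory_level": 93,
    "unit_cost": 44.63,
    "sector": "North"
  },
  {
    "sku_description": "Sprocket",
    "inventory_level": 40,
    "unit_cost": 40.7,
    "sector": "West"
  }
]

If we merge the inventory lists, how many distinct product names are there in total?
6

Schema mapping: "item_name" (warehouse_beta) = "sku_description" (warehouse_gamma) = product name

Products in warehouse_beta: ['Bolt', 'Cog', 'Gadget', 'Widget']
Products in warehouse_gamma: ['Bolt', 'Sprocket', 'Washer']

Union (unique products): ['Bolt', 'Cog', 'Gadget', 'Sprocket', 'Washer', 'Widget']
Count: 6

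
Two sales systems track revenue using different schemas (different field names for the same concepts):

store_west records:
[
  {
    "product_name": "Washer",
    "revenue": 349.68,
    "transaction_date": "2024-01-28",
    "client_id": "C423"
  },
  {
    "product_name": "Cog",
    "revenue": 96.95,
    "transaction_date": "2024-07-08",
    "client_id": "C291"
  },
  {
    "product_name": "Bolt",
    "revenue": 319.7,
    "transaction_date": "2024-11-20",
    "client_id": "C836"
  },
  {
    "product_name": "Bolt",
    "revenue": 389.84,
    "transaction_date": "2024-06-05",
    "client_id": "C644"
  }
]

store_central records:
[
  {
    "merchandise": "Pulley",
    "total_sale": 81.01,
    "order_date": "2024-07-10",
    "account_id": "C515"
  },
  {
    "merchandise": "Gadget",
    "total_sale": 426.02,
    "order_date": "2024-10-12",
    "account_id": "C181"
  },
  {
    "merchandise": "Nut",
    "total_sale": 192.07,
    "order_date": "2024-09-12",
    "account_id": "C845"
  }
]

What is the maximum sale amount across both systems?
426.02

Reconcile: "revenue" (store_west) = "total_sale" (store_central) = sale amount

Maximum in store_west: 389.84
Maximum in store_central: 426.02

Overall maximum: max(389.84, 426.02) = 426.02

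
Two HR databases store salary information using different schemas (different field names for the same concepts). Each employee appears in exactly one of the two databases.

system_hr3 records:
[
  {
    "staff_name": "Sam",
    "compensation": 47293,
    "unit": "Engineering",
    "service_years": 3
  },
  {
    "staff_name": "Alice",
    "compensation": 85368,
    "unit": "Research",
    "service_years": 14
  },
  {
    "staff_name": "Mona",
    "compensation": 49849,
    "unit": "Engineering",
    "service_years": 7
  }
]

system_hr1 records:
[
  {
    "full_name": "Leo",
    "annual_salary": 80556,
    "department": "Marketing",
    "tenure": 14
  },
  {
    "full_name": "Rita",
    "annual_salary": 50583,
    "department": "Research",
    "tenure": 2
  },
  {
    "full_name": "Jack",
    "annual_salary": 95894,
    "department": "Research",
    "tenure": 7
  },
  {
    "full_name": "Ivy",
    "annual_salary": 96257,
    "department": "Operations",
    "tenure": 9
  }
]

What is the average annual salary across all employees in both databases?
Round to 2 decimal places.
72257.14

Schema mapping: "compensation" (system_hr3) = "annual_salary" (system_hr1) = annual salary

All salaries: [47293, 85368, 49849, 80556, 50583, 95894, 96257]
Sum: 505800
Count: 7
Average: 505800 / 7 = 72257.14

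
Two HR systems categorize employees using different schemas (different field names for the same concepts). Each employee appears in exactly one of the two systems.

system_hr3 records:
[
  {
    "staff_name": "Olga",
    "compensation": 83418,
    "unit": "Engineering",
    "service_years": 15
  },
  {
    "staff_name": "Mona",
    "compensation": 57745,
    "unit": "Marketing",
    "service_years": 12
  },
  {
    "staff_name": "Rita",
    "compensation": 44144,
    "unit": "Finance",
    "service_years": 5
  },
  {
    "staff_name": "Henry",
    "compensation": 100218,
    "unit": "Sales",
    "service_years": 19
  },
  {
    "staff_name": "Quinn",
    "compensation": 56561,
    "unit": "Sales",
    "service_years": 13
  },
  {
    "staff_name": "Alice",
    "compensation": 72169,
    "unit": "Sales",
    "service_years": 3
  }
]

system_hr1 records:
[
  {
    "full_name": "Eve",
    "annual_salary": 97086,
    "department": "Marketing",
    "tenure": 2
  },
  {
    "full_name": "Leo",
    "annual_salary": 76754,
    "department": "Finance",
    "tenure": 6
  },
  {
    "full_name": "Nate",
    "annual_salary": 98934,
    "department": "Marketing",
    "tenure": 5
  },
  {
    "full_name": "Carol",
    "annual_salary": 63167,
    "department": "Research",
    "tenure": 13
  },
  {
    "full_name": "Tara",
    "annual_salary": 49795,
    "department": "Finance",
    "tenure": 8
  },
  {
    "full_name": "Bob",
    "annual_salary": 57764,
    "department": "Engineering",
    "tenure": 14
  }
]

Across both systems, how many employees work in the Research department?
1

Schema mapping: "unit" (system_hr3) = "department" (system_hr1) = department

Research employees in system_hr3: 0
Research employees in system_hr1: 1

Total in Research: 0 + 1 = 1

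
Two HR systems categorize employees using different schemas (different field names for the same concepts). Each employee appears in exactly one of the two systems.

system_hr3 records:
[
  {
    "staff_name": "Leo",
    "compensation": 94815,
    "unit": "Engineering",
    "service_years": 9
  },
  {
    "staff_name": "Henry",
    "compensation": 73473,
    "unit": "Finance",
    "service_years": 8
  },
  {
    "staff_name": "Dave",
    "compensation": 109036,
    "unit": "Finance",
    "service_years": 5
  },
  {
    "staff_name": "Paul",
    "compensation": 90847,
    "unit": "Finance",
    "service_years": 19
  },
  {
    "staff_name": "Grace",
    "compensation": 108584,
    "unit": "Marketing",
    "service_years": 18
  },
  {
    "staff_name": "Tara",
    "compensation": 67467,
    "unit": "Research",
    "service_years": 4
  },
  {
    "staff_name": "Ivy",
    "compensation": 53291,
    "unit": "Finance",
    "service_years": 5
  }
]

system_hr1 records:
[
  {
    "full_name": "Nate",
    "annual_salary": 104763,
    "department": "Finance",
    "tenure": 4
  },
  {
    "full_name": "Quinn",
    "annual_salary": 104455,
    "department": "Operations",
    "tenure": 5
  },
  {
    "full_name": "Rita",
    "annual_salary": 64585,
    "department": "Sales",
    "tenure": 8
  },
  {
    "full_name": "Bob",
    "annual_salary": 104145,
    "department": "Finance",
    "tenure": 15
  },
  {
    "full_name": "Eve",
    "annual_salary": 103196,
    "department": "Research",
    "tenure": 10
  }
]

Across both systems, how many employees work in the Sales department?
1

Schema mapping: "unit" (system_hr3) = "department" (system_hr1) = department

Sales employees in system_hr3: 0
Sales employees in system_hr1: 1

Total in Sales: 0 + 1 = 1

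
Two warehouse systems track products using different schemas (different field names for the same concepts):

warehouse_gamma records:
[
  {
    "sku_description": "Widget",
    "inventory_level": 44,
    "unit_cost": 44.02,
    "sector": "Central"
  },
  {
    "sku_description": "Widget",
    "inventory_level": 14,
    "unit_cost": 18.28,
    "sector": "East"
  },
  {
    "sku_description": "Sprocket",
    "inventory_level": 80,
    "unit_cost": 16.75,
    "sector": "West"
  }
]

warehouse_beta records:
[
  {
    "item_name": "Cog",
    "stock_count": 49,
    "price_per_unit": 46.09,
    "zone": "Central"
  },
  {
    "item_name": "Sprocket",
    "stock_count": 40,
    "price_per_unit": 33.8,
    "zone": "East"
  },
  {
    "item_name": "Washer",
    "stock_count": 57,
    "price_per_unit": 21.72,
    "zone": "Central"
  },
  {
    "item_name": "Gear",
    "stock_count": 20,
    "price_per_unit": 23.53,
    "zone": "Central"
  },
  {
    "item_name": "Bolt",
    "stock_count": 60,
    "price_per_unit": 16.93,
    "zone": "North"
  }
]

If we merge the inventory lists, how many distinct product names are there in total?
6

Schema mapping: "sku_description" (warehouse_gamma) = "item_name" (warehouse_beta) = product name

Products in warehouse_gamma: ['Sprocket', 'Widget']
Products in warehouse_beta: ['Bolt', 'Cog', 'Gear', 'Sprocket', 'Washer']

Union (unique products): ['Bolt', 'Cog', 'Gear', 'Sprocket', 'Washer', 'Widget']
Count: 6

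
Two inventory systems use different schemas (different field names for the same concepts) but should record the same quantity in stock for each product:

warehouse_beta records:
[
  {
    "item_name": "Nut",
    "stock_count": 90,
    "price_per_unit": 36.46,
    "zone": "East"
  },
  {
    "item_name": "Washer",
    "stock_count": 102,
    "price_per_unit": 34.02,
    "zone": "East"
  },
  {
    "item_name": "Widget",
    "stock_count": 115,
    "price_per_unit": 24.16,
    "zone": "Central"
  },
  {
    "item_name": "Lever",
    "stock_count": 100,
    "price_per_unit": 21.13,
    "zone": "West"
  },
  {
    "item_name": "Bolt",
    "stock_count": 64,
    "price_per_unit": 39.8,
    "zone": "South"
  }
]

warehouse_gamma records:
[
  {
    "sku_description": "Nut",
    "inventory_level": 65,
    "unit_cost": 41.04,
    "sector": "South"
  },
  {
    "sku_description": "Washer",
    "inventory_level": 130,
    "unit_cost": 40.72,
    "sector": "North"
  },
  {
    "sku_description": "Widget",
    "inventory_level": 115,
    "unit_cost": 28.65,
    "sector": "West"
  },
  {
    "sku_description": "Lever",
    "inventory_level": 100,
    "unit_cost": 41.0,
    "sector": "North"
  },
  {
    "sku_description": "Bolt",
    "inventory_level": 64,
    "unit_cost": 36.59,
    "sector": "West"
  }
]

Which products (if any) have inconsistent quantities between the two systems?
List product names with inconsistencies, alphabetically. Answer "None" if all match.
Nut, Washer

Schema mappings:
- "item_name" (warehouse_beta) = "sku_description" (warehouse_gamma) = product name
- "stock_count" (warehouse_beta) = "inventory_level" (warehouse_gamma) = quantity

Comparison:
  Nut: 90 vs 65 - MISMATCH
  Washer: 102 vs 130 - MISMATCH
  Widget: 115 vs 115 - MATCH
  Lever: 100 vs 100 - MATCH
  Bolt: 64 vs 64 - MATCH

Products with inconsistencies: Nut, Washer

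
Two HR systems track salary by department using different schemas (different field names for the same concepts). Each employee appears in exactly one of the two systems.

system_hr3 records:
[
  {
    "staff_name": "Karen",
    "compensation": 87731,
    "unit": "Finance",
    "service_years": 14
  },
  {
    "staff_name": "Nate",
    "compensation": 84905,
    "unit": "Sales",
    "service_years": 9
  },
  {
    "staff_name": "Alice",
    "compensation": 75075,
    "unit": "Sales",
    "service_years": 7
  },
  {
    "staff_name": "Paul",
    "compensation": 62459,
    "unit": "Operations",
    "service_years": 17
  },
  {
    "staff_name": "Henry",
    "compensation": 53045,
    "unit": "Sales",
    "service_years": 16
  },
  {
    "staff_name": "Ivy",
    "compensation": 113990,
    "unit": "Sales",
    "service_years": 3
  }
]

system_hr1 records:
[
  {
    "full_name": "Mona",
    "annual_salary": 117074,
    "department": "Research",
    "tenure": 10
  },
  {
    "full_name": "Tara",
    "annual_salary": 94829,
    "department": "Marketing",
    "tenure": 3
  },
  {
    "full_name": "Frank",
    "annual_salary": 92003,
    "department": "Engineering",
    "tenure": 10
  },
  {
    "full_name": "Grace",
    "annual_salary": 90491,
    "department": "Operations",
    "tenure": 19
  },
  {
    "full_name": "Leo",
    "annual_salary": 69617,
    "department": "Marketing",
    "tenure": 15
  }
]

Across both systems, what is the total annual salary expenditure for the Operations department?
152950

Schema mappings:
- "unit" (system_hr3) = "department" (system_hr1) = department
- "compensation" (system_hr3) = "annual_salary" (system_hr1) = salary

Operations salaries from system_hr3: 62459
Operations salaries from system_hr1: 90491

Total: 62459 + 90491 = 152950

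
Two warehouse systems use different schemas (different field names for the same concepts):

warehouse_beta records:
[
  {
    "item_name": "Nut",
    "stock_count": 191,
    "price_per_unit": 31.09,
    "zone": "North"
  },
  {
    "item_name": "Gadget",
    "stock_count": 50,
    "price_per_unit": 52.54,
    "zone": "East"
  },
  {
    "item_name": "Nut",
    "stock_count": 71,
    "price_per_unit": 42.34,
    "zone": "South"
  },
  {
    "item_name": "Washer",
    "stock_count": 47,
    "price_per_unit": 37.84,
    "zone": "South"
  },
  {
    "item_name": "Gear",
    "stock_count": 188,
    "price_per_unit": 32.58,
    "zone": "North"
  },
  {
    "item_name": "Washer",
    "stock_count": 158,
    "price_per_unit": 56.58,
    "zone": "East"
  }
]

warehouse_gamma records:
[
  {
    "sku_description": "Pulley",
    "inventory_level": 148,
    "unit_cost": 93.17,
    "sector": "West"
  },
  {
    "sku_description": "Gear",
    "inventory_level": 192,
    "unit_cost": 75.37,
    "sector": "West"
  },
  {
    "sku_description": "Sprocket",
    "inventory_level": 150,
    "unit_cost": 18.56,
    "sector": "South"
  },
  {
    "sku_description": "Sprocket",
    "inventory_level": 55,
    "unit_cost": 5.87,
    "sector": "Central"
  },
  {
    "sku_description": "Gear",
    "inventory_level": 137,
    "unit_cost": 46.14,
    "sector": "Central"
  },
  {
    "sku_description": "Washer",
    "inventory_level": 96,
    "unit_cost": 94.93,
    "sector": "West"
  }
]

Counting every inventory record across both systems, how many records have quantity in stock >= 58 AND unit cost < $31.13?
2

Schema mappings:
- "stock_count" (warehouse_beta) = "inventory_level" (warehouse_gamma) = quantity
- "price_per_unit" (warehouse_beta) = "unit_cost" (warehouse_gamma) = unit cost

Records meeting both conditions in warehouse_beta: 1
Records meeting both conditions in warehouse_gamma: 1

Total: 1 + 1 = 2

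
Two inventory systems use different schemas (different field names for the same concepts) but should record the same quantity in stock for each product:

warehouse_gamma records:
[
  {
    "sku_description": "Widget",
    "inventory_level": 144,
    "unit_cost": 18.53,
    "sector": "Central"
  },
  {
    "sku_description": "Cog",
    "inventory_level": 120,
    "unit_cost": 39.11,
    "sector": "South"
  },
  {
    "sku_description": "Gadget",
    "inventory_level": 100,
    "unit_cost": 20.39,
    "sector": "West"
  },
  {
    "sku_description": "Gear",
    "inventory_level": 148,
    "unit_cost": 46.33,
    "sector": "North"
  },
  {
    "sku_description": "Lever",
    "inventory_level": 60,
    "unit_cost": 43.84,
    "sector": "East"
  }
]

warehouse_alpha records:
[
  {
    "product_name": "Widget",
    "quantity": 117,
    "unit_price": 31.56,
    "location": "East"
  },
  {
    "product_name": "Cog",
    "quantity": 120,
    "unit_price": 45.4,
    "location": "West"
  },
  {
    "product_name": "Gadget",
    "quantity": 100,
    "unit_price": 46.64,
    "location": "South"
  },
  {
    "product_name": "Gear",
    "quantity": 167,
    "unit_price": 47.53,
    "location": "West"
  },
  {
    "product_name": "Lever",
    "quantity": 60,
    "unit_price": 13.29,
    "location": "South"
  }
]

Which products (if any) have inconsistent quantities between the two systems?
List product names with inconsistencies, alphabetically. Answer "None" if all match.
Gear, Widget

Schema mappings:
- "sku_description" (warehouse_gamma) = "product_name" (warehouse_alpha) = product name
- "inventory_level" (warehouse_gamma) = "quantity" (warehouse_alpha) = quantity

Comparison:
  Widget: 144 vs 117 - MISMATCH
  Cog: 120 vs 120 - MATCH
  Gadget: 100 vs 100 - MATCH
  Gear: 148 vs 167 - MISMATCH
  Lever: 60 vs 60 - MATCH

Products with inconsistencies: Gear, Widget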